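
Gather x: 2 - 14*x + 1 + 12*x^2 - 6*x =12*x^2 - 20*x + 3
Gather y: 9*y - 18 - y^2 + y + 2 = -y^2 + 10*y - 16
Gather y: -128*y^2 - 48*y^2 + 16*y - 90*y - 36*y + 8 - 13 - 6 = -176*y^2 - 110*y - 11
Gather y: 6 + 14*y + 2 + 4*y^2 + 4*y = 4*y^2 + 18*y + 8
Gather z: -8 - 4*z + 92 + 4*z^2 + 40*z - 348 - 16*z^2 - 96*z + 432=-12*z^2 - 60*z + 168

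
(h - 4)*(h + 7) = h^2 + 3*h - 28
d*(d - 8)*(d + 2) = d^3 - 6*d^2 - 16*d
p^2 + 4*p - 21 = (p - 3)*(p + 7)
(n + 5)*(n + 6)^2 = n^3 + 17*n^2 + 96*n + 180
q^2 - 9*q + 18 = (q - 6)*(q - 3)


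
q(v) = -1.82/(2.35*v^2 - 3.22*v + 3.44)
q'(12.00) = 0.00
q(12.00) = -0.01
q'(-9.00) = -0.00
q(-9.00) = -0.01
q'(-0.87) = -0.21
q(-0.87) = -0.23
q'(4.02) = 0.04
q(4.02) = -0.06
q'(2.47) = 0.16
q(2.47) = -0.19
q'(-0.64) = -0.27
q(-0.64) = -0.28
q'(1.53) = 0.45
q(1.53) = -0.45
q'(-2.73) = -0.03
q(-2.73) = -0.06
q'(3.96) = 0.04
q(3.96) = -0.07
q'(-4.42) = -0.01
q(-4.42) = -0.03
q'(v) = -1.82*(3.22 - 4.7*v)/(2.35*v^2 - 3.22*v + 3.44)^2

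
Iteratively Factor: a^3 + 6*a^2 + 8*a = (a + 2)*(a^2 + 4*a) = a*(a + 2)*(a + 4)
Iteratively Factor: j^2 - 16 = (j + 4)*(j - 4)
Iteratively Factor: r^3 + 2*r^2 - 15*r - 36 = (r + 3)*(r^2 - r - 12) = (r - 4)*(r + 3)*(r + 3)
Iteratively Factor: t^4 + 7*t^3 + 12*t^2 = (t + 3)*(t^3 + 4*t^2) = t*(t + 3)*(t^2 + 4*t) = t*(t + 3)*(t + 4)*(t)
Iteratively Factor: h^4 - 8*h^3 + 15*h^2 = (h)*(h^3 - 8*h^2 + 15*h) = h*(h - 3)*(h^2 - 5*h) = h^2*(h - 3)*(h - 5)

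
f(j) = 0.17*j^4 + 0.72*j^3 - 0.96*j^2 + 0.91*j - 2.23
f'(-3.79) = 2.19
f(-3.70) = -23.35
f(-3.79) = -23.59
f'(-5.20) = -26.31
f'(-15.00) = -1779.29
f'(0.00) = 0.91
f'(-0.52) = 2.40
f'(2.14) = 13.36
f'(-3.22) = 6.79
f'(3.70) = 57.82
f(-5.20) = -9.86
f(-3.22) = -20.88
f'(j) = 0.68*j^3 + 2.16*j^2 - 1.92*j + 0.91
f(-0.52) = -3.05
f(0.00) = -2.23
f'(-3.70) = 3.14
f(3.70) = 56.33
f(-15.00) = 5944.37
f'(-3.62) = 3.91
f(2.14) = 5.94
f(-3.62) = -23.07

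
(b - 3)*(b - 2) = b^2 - 5*b + 6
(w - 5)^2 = w^2 - 10*w + 25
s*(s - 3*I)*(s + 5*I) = s^3 + 2*I*s^2 + 15*s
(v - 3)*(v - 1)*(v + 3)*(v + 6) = v^4 + 5*v^3 - 15*v^2 - 45*v + 54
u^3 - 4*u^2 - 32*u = u*(u - 8)*(u + 4)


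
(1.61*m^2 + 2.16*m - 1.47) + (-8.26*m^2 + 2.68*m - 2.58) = -6.65*m^2 + 4.84*m - 4.05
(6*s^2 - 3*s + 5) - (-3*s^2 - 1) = 9*s^2 - 3*s + 6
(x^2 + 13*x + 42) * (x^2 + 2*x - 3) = x^4 + 15*x^3 + 65*x^2 + 45*x - 126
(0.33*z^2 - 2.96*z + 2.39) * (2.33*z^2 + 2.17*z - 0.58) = 0.7689*z^4 - 6.1807*z^3 - 1.0459*z^2 + 6.9031*z - 1.3862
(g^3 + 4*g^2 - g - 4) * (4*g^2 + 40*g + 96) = 4*g^5 + 56*g^4 + 252*g^3 + 328*g^2 - 256*g - 384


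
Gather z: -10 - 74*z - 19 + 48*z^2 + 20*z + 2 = 48*z^2 - 54*z - 27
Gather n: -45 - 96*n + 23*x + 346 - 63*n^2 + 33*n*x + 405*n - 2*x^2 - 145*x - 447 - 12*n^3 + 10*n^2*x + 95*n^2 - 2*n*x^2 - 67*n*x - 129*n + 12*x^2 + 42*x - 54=-12*n^3 + n^2*(10*x + 32) + n*(-2*x^2 - 34*x + 180) + 10*x^2 - 80*x - 200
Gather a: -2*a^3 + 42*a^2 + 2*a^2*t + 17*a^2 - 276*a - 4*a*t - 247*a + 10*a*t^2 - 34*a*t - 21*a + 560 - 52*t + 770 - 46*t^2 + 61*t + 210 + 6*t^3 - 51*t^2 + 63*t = -2*a^3 + a^2*(2*t + 59) + a*(10*t^2 - 38*t - 544) + 6*t^3 - 97*t^2 + 72*t + 1540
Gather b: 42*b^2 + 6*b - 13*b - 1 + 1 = 42*b^2 - 7*b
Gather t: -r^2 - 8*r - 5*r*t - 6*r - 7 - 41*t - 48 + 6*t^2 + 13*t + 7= -r^2 - 14*r + 6*t^2 + t*(-5*r - 28) - 48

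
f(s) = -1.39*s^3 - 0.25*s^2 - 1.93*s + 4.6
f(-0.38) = 5.37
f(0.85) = 1.93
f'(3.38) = -51.26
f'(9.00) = -344.20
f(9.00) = -1046.33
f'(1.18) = -8.33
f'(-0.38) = -2.34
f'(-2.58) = -28.40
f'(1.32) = -9.86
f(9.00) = -1046.33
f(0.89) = 1.70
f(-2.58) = 31.79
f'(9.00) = -344.20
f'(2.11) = -21.55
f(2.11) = -13.64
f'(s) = -4.17*s^2 - 0.5*s - 1.93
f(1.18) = -0.31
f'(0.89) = -5.68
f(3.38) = -58.45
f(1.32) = -1.58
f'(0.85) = -5.37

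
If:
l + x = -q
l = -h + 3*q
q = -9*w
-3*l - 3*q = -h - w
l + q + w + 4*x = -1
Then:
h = 1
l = -1/109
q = 36/109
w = -4/109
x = -35/109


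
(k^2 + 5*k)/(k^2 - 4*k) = (k + 5)/(k - 4)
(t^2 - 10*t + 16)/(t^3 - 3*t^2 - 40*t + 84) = (t - 8)/(t^2 - t - 42)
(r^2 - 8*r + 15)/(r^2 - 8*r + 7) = (r^2 - 8*r + 15)/(r^2 - 8*r + 7)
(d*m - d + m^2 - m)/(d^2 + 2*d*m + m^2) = (m - 1)/(d + m)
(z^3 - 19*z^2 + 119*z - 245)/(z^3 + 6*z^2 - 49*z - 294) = (z^2 - 12*z + 35)/(z^2 + 13*z + 42)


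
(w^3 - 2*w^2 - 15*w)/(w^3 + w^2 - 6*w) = (w - 5)/(w - 2)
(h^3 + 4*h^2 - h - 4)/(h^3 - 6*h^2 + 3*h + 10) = (h^2 + 3*h - 4)/(h^2 - 7*h + 10)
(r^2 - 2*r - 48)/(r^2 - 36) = (r - 8)/(r - 6)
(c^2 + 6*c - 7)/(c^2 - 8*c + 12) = (c^2 + 6*c - 7)/(c^2 - 8*c + 12)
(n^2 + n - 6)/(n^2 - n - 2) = (n + 3)/(n + 1)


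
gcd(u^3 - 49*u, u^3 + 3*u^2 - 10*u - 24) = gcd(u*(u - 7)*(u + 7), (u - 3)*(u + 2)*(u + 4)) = 1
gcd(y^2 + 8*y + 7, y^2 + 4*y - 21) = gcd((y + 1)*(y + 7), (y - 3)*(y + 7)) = y + 7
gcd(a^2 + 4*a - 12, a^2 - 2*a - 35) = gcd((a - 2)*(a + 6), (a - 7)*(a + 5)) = 1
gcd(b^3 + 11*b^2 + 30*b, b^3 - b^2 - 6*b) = b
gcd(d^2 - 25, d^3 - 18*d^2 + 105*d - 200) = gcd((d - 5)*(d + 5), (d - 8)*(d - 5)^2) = d - 5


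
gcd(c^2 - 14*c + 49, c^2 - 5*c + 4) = 1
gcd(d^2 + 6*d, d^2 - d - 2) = 1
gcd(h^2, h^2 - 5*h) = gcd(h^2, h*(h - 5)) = h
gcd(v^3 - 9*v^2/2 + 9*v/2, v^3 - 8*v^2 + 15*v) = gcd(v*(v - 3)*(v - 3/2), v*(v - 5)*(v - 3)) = v^2 - 3*v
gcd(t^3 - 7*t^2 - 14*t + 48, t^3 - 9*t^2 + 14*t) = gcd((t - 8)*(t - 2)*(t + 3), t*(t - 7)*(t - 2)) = t - 2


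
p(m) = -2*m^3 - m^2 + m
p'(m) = -6*m^2 - 2*m + 1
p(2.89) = -53.74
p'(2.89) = -54.89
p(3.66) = -107.79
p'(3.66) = -86.69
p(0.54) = -0.07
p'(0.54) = -1.83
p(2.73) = -45.42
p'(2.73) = -49.18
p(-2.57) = 24.77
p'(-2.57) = -33.49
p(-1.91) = 8.38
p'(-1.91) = -17.07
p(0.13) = 0.11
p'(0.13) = 0.64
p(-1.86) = 7.55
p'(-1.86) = -16.04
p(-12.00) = 3300.00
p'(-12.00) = -839.00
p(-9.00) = 1368.00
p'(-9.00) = -467.00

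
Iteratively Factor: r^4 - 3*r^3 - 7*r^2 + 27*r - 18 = (r + 3)*(r^3 - 6*r^2 + 11*r - 6) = (r - 3)*(r + 3)*(r^2 - 3*r + 2) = (r - 3)*(r - 1)*(r + 3)*(r - 2)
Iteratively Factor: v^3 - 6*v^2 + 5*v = (v)*(v^2 - 6*v + 5) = v*(v - 5)*(v - 1)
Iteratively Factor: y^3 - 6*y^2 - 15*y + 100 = (y - 5)*(y^2 - y - 20) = (y - 5)*(y + 4)*(y - 5)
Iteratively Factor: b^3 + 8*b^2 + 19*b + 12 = (b + 3)*(b^2 + 5*b + 4) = (b + 1)*(b + 3)*(b + 4)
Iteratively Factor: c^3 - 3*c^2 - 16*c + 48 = (c - 4)*(c^2 + c - 12) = (c - 4)*(c + 4)*(c - 3)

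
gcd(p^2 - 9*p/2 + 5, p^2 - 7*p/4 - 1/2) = p - 2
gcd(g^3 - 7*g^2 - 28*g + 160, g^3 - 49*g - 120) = g^2 - 3*g - 40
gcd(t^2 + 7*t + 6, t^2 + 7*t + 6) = t^2 + 7*t + 6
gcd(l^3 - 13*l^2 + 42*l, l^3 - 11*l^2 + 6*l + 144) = l - 6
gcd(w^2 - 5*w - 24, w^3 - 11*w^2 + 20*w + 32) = w - 8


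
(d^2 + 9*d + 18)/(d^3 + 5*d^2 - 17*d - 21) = (d^2 + 9*d + 18)/(d^3 + 5*d^2 - 17*d - 21)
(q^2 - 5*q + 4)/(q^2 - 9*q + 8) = (q - 4)/(q - 8)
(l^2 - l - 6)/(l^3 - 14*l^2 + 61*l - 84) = (l + 2)/(l^2 - 11*l + 28)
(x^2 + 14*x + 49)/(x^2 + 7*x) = (x + 7)/x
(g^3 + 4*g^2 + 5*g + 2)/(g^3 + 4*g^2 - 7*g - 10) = (g^2 + 3*g + 2)/(g^2 + 3*g - 10)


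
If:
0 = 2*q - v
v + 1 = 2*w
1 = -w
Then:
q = -3/2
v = -3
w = -1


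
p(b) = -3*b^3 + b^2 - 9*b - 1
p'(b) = -9*b^2 + 2*b - 9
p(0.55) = -6.15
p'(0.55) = -10.62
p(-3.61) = 185.66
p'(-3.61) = -133.51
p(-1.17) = 15.70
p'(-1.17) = -23.66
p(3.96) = -207.26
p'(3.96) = -142.21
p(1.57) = -24.27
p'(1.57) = -28.04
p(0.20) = -2.78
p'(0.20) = -8.96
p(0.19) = -2.69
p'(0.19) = -8.94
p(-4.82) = 401.55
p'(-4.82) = -227.73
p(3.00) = -100.00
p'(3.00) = -84.00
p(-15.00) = 10484.00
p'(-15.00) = -2064.00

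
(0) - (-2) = 2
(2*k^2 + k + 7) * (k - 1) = 2*k^3 - k^2 + 6*k - 7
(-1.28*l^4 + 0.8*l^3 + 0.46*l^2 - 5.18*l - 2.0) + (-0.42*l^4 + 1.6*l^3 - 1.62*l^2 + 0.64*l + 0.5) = -1.7*l^4 + 2.4*l^3 - 1.16*l^2 - 4.54*l - 1.5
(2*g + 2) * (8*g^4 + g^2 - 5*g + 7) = 16*g^5 + 16*g^4 + 2*g^3 - 8*g^2 + 4*g + 14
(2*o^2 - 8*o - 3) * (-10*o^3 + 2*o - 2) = -20*o^5 + 80*o^4 + 34*o^3 - 20*o^2 + 10*o + 6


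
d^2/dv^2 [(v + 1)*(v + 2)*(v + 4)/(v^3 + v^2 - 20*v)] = 4*(3*v^6 + 51*v^5 + 255*v^4 + 449*v^3 - 228*v^2 - 240*v + 1600)/(v^3*(v^6 + 3*v^5 - 57*v^4 - 119*v^3 + 1140*v^2 + 1200*v - 8000))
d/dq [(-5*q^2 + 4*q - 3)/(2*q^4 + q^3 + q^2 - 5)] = (q*(5*q^2 - 4*q + 3)*(8*q^2 + 3*q + 2) + 2*(2 - 5*q)*(2*q^4 + q^3 + q^2 - 5))/(2*q^4 + q^3 + q^2 - 5)^2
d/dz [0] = 0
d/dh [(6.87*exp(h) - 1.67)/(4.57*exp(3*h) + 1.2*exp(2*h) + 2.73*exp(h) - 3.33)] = (-62.7918*exp(3*h) + 14.6517*exp(2*h) + 4.008*exp(h) - 18.318)*exp(h)/(20.8849*exp(6*h) + 10.968*exp(5*h) + 26.3922*exp(4*h) - 23.8842*exp(3*h) - 0.5391*exp(2*h) - 18.1818*exp(h) + 11.0889)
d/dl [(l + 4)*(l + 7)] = 2*l + 11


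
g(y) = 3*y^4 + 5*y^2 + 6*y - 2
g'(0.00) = 6.00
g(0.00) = -2.00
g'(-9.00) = -8832.00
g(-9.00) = 20032.00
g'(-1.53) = -52.28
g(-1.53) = 16.96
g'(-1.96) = -103.95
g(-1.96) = 49.72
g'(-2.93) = -325.15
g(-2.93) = 244.45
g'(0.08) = 6.81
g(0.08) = -1.49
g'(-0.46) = 0.23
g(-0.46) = -3.57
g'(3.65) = 626.03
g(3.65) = 618.98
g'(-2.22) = -147.49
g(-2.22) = 82.19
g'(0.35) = 10.01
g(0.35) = 0.76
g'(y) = 12*y^3 + 10*y + 6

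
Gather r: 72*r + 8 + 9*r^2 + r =9*r^2 + 73*r + 8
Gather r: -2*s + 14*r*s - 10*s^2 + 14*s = 14*r*s - 10*s^2 + 12*s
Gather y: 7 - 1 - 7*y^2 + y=-7*y^2 + y + 6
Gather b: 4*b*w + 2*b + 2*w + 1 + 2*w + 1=b*(4*w + 2) + 4*w + 2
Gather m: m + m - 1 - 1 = 2*m - 2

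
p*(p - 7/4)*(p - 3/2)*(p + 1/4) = p^4 - 3*p^3 + 29*p^2/16 + 21*p/32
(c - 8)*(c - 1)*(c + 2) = c^3 - 7*c^2 - 10*c + 16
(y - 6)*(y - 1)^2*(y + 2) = y^4 - 6*y^3 - 3*y^2 + 20*y - 12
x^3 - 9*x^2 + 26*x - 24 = (x - 4)*(x - 3)*(x - 2)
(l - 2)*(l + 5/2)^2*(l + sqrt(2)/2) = l^4 + sqrt(2)*l^3/2 + 3*l^3 - 15*l^2/4 + 3*sqrt(2)*l^2/2 - 25*l/2 - 15*sqrt(2)*l/8 - 25*sqrt(2)/4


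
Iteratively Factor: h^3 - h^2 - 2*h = (h)*(h^2 - h - 2) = h*(h + 1)*(h - 2)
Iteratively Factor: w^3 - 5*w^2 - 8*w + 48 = (w + 3)*(w^2 - 8*w + 16) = (w - 4)*(w + 3)*(w - 4)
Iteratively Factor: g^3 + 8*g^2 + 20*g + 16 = (g + 2)*(g^2 + 6*g + 8) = (g + 2)^2*(g + 4)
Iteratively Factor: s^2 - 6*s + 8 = (s - 2)*(s - 4)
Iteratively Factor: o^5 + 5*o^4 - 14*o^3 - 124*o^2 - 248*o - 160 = (o + 4)*(o^4 + o^3 - 18*o^2 - 52*o - 40) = (o + 2)*(o + 4)*(o^3 - o^2 - 16*o - 20) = (o + 2)^2*(o + 4)*(o^2 - 3*o - 10) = (o - 5)*(o + 2)^2*(o + 4)*(o + 2)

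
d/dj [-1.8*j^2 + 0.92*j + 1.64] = 0.92 - 3.6*j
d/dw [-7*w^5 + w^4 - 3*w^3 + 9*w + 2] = -35*w^4 + 4*w^3 - 9*w^2 + 9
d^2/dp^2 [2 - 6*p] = 0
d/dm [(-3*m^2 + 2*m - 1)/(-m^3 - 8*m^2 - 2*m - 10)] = (-3*m^4 + 4*m^3 + 19*m^2 + 44*m - 22)/(m^6 + 16*m^5 + 68*m^4 + 52*m^3 + 164*m^2 + 40*m + 100)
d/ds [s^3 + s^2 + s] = 3*s^2 + 2*s + 1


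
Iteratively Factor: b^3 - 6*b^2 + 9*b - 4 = (b - 4)*(b^2 - 2*b + 1) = (b - 4)*(b - 1)*(b - 1)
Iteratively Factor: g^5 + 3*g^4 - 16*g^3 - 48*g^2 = (g - 4)*(g^4 + 7*g^3 + 12*g^2) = g*(g - 4)*(g^3 + 7*g^2 + 12*g) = g^2*(g - 4)*(g^2 + 7*g + 12) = g^2*(g - 4)*(g + 4)*(g + 3)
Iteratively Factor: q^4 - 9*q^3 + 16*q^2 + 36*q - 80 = (q - 4)*(q^3 - 5*q^2 - 4*q + 20) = (q - 4)*(q + 2)*(q^2 - 7*q + 10) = (q - 4)*(q - 2)*(q + 2)*(q - 5)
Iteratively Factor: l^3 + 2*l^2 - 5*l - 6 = (l + 3)*(l^2 - l - 2) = (l + 1)*(l + 3)*(l - 2)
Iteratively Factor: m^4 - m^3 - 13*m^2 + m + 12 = (m - 1)*(m^3 - 13*m - 12) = (m - 4)*(m - 1)*(m^2 + 4*m + 3) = (m - 4)*(m - 1)*(m + 3)*(m + 1)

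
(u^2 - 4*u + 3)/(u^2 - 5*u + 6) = (u - 1)/(u - 2)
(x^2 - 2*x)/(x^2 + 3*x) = (x - 2)/(x + 3)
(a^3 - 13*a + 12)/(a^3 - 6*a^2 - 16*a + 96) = (a^2 - 4*a + 3)/(a^2 - 10*a + 24)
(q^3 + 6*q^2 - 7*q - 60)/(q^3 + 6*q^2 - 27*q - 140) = (q^2 + 2*q - 15)/(q^2 + 2*q - 35)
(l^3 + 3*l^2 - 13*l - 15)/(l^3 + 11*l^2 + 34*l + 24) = (l^2 + 2*l - 15)/(l^2 + 10*l + 24)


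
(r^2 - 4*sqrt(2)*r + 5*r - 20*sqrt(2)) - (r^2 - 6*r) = -4*sqrt(2)*r + 11*r - 20*sqrt(2)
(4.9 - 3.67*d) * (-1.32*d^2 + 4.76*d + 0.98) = 4.8444*d^3 - 23.9372*d^2 + 19.7274*d + 4.802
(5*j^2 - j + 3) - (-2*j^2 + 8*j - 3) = 7*j^2 - 9*j + 6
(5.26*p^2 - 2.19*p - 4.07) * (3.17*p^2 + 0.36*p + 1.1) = 16.6742*p^4 - 5.0487*p^3 - 7.9043*p^2 - 3.8742*p - 4.477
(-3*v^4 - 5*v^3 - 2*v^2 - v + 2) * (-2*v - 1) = 6*v^5 + 13*v^4 + 9*v^3 + 4*v^2 - 3*v - 2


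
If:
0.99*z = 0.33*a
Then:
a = 3.0*z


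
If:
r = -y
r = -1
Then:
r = -1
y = 1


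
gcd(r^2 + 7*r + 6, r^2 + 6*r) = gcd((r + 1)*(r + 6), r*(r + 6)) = r + 6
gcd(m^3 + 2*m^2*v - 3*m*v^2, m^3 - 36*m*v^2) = m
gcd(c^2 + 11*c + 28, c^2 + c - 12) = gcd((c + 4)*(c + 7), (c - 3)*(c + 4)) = c + 4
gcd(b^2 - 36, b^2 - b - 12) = 1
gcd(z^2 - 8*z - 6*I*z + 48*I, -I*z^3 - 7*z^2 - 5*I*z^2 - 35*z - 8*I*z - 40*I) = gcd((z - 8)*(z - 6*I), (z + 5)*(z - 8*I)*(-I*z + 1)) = 1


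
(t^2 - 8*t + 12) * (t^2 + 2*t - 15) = t^4 - 6*t^3 - 19*t^2 + 144*t - 180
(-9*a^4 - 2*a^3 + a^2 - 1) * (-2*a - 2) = 18*a^5 + 22*a^4 + 2*a^3 - 2*a^2 + 2*a + 2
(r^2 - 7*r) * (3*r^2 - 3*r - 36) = 3*r^4 - 24*r^3 - 15*r^2 + 252*r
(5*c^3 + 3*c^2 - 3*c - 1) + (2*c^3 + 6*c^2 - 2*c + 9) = 7*c^3 + 9*c^2 - 5*c + 8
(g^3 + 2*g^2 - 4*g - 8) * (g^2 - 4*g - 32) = g^5 - 2*g^4 - 44*g^3 - 56*g^2 + 160*g + 256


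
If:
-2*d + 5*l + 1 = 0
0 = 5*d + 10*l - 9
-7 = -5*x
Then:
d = 11/9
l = 13/45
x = 7/5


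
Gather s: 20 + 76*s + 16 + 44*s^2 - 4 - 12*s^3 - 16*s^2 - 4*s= -12*s^3 + 28*s^2 + 72*s + 32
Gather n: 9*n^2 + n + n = 9*n^2 + 2*n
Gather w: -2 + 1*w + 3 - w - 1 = 0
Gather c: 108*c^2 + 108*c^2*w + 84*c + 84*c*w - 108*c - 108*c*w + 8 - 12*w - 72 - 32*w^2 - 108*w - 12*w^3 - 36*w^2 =c^2*(108*w + 108) + c*(-24*w - 24) - 12*w^3 - 68*w^2 - 120*w - 64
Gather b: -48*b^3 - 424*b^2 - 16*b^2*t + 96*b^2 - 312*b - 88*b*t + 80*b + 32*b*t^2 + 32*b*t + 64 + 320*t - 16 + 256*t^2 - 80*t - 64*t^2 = -48*b^3 + b^2*(-16*t - 328) + b*(32*t^2 - 56*t - 232) + 192*t^2 + 240*t + 48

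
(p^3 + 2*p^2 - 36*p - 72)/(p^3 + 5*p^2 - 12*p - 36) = (p - 6)/(p - 3)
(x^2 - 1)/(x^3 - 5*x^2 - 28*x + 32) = (x + 1)/(x^2 - 4*x - 32)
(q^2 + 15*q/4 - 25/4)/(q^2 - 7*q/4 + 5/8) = 2*(q + 5)/(2*q - 1)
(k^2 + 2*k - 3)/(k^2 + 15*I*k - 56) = (k^2 + 2*k - 3)/(k^2 + 15*I*k - 56)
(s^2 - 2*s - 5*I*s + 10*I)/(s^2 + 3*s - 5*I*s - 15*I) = (s - 2)/(s + 3)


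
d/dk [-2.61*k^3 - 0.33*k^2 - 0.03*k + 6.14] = -7.83*k^2 - 0.66*k - 0.03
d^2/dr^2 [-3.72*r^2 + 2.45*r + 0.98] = -7.44000000000000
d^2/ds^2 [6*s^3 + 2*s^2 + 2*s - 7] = 36*s + 4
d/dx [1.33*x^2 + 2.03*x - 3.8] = 2.66*x + 2.03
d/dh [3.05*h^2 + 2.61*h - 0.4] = 6.1*h + 2.61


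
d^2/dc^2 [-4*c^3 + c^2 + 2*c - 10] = 2 - 24*c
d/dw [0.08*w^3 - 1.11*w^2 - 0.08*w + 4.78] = 0.24*w^2 - 2.22*w - 0.08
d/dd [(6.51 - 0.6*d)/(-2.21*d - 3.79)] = (36.821031*d + 63.145569)/(2.21*d + 3.79)^3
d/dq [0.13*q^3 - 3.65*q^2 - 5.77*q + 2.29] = 0.39*q^2 - 7.3*q - 5.77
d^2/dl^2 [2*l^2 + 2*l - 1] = 4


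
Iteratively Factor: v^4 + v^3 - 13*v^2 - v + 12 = (v - 1)*(v^3 + 2*v^2 - 11*v - 12) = (v - 1)*(v + 4)*(v^2 - 2*v - 3) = (v - 1)*(v + 1)*(v + 4)*(v - 3)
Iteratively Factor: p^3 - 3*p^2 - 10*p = (p + 2)*(p^2 - 5*p) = p*(p + 2)*(p - 5)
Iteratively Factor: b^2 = (b)*(b)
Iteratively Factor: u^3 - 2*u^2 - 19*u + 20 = (u + 4)*(u^2 - 6*u + 5) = (u - 1)*(u + 4)*(u - 5)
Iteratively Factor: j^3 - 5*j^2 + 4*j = (j - 4)*(j^2 - j) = (j - 4)*(j - 1)*(j)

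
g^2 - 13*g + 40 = (g - 8)*(g - 5)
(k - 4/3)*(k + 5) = k^2 + 11*k/3 - 20/3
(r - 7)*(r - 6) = r^2 - 13*r + 42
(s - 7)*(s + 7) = s^2 - 49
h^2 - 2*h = h*(h - 2)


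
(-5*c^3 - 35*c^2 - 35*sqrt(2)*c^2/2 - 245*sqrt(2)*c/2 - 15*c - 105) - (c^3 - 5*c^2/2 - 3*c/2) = -6*c^3 - 65*c^2/2 - 35*sqrt(2)*c^2/2 - 245*sqrt(2)*c/2 - 27*c/2 - 105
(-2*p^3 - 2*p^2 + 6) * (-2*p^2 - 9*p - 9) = 4*p^5 + 22*p^4 + 36*p^3 + 6*p^2 - 54*p - 54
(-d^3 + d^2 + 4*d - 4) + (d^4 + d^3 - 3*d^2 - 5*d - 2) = d^4 - 2*d^2 - d - 6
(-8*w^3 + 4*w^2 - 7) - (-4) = -8*w^3 + 4*w^2 - 3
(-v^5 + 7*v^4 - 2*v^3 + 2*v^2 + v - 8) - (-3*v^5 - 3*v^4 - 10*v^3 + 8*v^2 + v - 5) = 2*v^5 + 10*v^4 + 8*v^3 - 6*v^2 - 3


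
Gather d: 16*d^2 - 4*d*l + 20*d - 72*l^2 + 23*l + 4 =16*d^2 + d*(20 - 4*l) - 72*l^2 + 23*l + 4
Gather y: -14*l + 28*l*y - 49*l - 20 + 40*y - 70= -63*l + y*(28*l + 40) - 90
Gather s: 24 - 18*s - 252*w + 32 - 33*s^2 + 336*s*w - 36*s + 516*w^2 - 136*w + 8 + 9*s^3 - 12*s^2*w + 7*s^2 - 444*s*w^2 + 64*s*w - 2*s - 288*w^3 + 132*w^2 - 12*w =9*s^3 + s^2*(-12*w - 26) + s*(-444*w^2 + 400*w - 56) - 288*w^3 + 648*w^2 - 400*w + 64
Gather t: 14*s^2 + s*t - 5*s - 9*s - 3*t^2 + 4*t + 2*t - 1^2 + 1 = 14*s^2 - 14*s - 3*t^2 + t*(s + 6)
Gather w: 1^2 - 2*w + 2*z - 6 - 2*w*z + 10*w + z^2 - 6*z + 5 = w*(8 - 2*z) + z^2 - 4*z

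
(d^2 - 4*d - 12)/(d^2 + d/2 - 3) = 2*(d - 6)/(2*d - 3)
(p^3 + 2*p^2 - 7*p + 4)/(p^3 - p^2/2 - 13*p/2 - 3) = 2*(-p^3 - 2*p^2 + 7*p - 4)/(-2*p^3 + p^2 + 13*p + 6)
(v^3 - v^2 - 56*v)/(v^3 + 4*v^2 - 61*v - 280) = v/(v + 5)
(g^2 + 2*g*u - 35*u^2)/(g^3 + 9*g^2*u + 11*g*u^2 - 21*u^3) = (-g + 5*u)/(-g^2 - 2*g*u + 3*u^2)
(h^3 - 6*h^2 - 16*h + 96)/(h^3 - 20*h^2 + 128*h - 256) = (h^2 - 2*h - 24)/(h^2 - 16*h + 64)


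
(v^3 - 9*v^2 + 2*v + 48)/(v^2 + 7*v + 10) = (v^2 - 11*v + 24)/(v + 5)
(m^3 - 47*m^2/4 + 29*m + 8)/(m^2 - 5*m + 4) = (m^2 - 31*m/4 - 2)/(m - 1)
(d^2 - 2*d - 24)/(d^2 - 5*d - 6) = (d + 4)/(d + 1)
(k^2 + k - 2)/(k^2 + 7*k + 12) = (k^2 + k - 2)/(k^2 + 7*k + 12)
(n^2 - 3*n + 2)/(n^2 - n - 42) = (-n^2 + 3*n - 2)/(-n^2 + n + 42)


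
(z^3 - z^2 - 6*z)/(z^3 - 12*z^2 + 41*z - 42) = z*(z + 2)/(z^2 - 9*z + 14)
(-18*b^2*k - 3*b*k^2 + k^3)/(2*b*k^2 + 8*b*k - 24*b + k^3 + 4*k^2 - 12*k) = k*(-18*b^2 - 3*b*k + k^2)/(2*b*k^2 + 8*b*k - 24*b + k^3 + 4*k^2 - 12*k)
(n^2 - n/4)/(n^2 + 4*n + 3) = n*(4*n - 1)/(4*(n^2 + 4*n + 3))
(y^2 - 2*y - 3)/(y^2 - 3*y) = (y + 1)/y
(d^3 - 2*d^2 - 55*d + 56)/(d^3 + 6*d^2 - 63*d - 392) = (d - 1)/(d + 7)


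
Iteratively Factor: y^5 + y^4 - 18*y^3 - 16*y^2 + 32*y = (y + 4)*(y^4 - 3*y^3 - 6*y^2 + 8*y) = (y - 1)*(y + 4)*(y^3 - 2*y^2 - 8*y) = (y - 4)*(y - 1)*(y + 4)*(y^2 + 2*y) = y*(y - 4)*(y - 1)*(y + 4)*(y + 2)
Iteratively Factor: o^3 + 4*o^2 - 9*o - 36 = (o - 3)*(o^2 + 7*o + 12) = (o - 3)*(o + 3)*(o + 4)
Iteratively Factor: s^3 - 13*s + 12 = (s + 4)*(s^2 - 4*s + 3) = (s - 3)*(s + 4)*(s - 1)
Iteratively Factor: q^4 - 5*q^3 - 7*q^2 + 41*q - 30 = (q - 2)*(q^3 - 3*q^2 - 13*q + 15) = (q - 5)*(q - 2)*(q^2 + 2*q - 3) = (q - 5)*(q - 2)*(q - 1)*(q + 3)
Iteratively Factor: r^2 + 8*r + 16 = (r + 4)*(r + 4)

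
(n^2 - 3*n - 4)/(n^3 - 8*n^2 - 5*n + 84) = (n + 1)/(n^2 - 4*n - 21)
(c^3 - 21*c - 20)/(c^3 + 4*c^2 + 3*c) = (c^2 - c - 20)/(c*(c + 3))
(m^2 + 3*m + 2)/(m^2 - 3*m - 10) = (m + 1)/(m - 5)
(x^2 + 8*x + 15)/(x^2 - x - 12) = (x + 5)/(x - 4)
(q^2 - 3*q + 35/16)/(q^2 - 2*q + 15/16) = (4*q - 7)/(4*q - 3)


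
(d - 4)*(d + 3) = d^2 - d - 12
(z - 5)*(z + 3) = z^2 - 2*z - 15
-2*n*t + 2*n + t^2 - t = (-2*n + t)*(t - 1)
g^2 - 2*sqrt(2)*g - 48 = (g - 6*sqrt(2))*(g + 4*sqrt(2))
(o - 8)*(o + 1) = o^2 - 7*o - 8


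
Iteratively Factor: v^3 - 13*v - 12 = (v - 4)*(v^2 + 4*v + 3) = (v - 4)*(v + 1)*(v + 3)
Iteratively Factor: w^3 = (w)*(w^2) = w^2*(w)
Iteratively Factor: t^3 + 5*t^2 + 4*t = (t + 4)*(t^2 + t) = t*(t + 4)*(t + 1)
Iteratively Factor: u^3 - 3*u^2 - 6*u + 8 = (u + 2)*(u^2 - 5*u + 4) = (u - 4)*(u + 2)*(u - 1)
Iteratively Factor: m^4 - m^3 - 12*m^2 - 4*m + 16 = (m - 4)*(m^3 + 3*m^2 - 4) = (m - 4)*(m + 2)*(m^2 + m - 2) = (m - 4)*(m + 2)^2*(m - 1)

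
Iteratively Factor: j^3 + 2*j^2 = (j + 2)*(j^2) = j*(j + 2)*(j)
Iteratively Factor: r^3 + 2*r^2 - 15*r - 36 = (r + 3)*(r^2 - r - 12) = (r + 3)^2*(r - 4)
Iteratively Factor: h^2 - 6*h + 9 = (h - 3)*(h - 3)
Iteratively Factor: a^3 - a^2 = (a)*(a^2 - a) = a*(a - 1)*(a)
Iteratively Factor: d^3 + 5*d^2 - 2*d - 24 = (d + 4)*(d^2 + d - 6) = (d - 2)*(d + 4)*(d + 3)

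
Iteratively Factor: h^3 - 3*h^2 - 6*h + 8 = (h - 1)*(h^2 - 2*h - 8) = (h - 1)*(h + 2)*(h - 4)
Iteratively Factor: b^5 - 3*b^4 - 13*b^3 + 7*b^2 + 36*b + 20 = (b + 2)*(b^4 - 5*b^3 - 3*b^2 + 13*b + 10) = (b + 1)*(b + 2)*(b^3 - 6*b^2 + 3*b + 10) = (b + 1)^2*(b + 2)*(b^2 - 7*b + 10) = (b - 2)*(b + 1)^2*(b + 2)*(b - 5)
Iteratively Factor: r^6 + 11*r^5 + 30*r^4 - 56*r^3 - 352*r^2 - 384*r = (r + 2)*(r^5 + 9*r^4 + 12*r^3 - 80*r^2 - 192*r) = (r + 2)*(r + 4)*(r^4 + 5*r^3 - 8*r^2 - 48*r) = (r - 3)*(r + 2)*(r + 4)*(r^3 + 8*r^2 + 16*r) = (r - 3)*(r + 2)*(r + 4)^2*(r^2 + 4*r) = (r - 3)*(r + 2)*(r + 4)^3*(r)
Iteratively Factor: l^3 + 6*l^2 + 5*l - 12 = (l + 4)*(l^2 + 2*l - 3) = (l + 3)*(l + 4)*(l - 1)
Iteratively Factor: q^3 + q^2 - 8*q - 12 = (q - 3)*(q^2 + 4*q + 4) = (q - 3)*(q + 2)*(q + 2)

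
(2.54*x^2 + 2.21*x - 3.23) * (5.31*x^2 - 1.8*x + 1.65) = 13.4874*x^4 + 7.1631*x^3 - 16.9383*x^2 + 9.4605*x - 5.3295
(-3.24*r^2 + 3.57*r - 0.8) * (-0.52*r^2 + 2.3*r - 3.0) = 1.6848*r^4 - 9.3084*r^3 + 18.347*r^2 - 12.55*r + 2.4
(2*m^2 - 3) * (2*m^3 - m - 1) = 4*m^5 - 8*m^3 - 2*m^2 + 3*m + 3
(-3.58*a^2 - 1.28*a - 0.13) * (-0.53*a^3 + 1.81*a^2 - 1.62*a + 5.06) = 1.8974*a^5 - 5.8014*a^4 + 3.5517*a^3 - 16.2765*a^2 - 6.2662*a - 0.6578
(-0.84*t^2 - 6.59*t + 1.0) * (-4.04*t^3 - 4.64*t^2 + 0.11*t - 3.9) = 3.3936*t^5 + 30.5212*t^4 + 26.4452*t^3 - 2.0889*t^2 + 25.811*t - 3.9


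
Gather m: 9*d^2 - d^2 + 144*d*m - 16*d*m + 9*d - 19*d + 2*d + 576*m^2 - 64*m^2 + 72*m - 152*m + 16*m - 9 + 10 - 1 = 8*d^2 - 8*d + 512*m^2 + m*(128*d - 64)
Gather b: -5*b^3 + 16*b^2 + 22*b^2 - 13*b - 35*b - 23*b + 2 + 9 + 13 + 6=-5*b^3 + 38*b^2 - 71*b + 30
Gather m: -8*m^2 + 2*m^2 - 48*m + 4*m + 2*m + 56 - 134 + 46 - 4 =-6*m^2 - 42*m - 36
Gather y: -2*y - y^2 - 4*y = -y^2 - 6*y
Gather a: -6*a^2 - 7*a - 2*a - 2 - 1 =-6*a^2 - 9*a - 3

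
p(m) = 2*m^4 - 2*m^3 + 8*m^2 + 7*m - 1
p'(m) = 8*m^3 - 6*m^2 + 16*m + 7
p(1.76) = 44.39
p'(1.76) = 60.19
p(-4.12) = 822.08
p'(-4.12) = -720.24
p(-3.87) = 656.26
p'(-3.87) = -608.47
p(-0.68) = -1.00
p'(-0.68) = -9.17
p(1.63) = 37.12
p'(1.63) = 51.78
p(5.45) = 1715.49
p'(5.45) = 1211.01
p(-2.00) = 65.00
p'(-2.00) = -113.00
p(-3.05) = 281.89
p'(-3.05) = -324.60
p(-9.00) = 15164.00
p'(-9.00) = -6455.00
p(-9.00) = 15164.00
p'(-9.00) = -6455.00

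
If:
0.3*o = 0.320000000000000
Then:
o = 1.07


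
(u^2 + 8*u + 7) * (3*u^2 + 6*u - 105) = 3*u^4 + 30*u^3 - 36*u^2 - 798*u - 735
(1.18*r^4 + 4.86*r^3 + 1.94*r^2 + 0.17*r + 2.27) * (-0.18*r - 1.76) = -0.2124*r^5 - 2.9516*r^4 - 8.9028*r^3 - 3.445*r^2 - 0.7078*r - 3.9952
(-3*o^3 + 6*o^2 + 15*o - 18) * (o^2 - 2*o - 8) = -3*o^5 + 12*o^4 + 27*o^3 - 96*o^2 - 84*o + 144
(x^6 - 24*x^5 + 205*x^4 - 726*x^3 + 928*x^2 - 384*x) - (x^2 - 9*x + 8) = x^6 - 24*x^5 + 205*x^4 - 726*x^3 + 927*x^2 - 375*x - 8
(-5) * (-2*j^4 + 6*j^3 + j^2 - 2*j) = 10*j^4 - 30*j^3 - 5*j^2 + 10*j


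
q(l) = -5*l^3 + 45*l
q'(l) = 45 - 15*l^2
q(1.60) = 51.52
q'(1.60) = 6.60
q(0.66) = 28.26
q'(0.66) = 38.47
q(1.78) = 51.90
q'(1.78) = -2.53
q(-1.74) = -51.96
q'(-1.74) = -0.41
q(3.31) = -32.37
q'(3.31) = -119.34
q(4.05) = -149.90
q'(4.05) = -201.04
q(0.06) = 2.70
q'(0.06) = 44.95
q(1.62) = 51.64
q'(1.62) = 5.63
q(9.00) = -3240.00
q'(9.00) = -1170.00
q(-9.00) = 3240.00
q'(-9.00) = -1170.00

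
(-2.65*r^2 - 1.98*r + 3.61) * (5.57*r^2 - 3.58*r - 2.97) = -14.7605*r^4 - 1.5416*r^3 + 35.0666*r^2 - 7.0432*r - 10.7217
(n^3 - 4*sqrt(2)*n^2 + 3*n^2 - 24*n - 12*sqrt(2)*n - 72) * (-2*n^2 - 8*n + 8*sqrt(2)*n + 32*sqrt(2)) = -2*n^5 - 14*n^4 + 16*sqrt(2)*n^4 - 40*n^3 + 112*sqrt(2)*n^3 - 112*n^2 - 1344*sqrt(2)*n - 192*n - 2304*sqrt(2)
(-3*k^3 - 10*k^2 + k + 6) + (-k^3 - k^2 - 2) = -4*k^3 - 11*k^2 + k + 4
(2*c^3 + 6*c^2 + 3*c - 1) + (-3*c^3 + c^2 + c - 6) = -c^3 + 7*c^2 + 4*c - 7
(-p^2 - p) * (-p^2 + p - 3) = p^4 + 2*p^2 + 3*p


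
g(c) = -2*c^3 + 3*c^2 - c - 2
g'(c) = -6*c^2 + 6*c - 1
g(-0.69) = 0.78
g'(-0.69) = -8.00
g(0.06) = -2.05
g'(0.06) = -0.66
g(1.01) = -2.01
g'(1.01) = -1.06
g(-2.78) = 66.94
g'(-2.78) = -64.05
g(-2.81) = 68.87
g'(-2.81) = -65.24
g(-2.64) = 58.35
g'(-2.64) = -58.66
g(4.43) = -121.43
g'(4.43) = -92.17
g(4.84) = -163.32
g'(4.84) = -112.51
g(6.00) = -332.00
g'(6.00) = -181.00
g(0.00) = -2.00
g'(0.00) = -1.00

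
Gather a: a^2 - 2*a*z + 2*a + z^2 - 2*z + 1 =a^2 + a*(2 - 2*z) + z^2 - 2*z + 1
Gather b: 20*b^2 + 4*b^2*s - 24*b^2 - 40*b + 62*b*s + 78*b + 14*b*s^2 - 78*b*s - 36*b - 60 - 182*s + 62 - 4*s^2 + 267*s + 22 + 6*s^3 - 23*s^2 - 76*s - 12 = b^2*(4*s - 4) + b*(14*s^2 - 16*s + 2) + 6*s^3 - 27*s^2 + 9*s + 12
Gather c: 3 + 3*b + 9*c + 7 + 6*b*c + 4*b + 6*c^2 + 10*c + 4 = 7*b + 6*c^2 + c*(6*b + 19) + 14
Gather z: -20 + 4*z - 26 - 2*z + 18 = 2*z - 28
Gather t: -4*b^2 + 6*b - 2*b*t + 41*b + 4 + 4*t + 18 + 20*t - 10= -4*b^2 + 47*b + t*(24 - 2*b) + 12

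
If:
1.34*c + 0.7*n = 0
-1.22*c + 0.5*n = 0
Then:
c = 0.00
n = 0.00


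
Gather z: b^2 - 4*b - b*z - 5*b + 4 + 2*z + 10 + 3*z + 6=b^2 - 9*b + z*(5 - b) + 20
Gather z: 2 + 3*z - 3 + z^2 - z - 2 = z^2 + 2*z - 3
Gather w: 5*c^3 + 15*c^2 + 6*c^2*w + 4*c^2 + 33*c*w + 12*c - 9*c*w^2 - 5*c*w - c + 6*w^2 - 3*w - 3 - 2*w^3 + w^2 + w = 5*c^3 + 19*c^2 + 11*c - 2*w^3 + w^2*(7 - 9*c) + w*(6*c^2 + 28*c - 2) - 3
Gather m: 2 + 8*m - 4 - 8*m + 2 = 0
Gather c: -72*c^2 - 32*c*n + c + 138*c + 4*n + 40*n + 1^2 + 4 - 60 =-72*c^2 + c*(139 - 32*n) + 44*n - 55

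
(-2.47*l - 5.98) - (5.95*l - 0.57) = -8.42*l - 5.41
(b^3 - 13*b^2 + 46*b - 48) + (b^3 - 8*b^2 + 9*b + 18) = 2*b^3 - 21*b^2 + 55*b - 30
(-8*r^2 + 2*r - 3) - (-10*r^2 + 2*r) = 2*r^2 - 3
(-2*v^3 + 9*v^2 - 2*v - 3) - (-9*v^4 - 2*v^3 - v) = 9*v^4 + 9*v^2 - v - 3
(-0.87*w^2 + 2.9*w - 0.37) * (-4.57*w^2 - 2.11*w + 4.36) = 3.9759*w^4 - 11.4173*w^3 - 8.2213*w^2 + 13.4247*w - 1.6132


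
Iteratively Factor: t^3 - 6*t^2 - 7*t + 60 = (t - 5)*(t^2 - t - 12) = (t - 5)*(t + 3)*(t - 4)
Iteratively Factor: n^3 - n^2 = (n)*(n^2 - n) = n^2*(n - 1)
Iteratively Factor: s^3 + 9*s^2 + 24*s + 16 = (s + 4)*(s^2 + 5*s + 4) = (s + 1)*(s + 4)*(s + 4)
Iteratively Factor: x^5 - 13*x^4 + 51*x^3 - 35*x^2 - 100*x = (x - 5)*(x^4 - 8*x^3 + 11*x^2 + 20*x) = (x - 5)^2*(x^3 - 3*x^2 - 4*x) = (x - 5)^2*(x + 1)*(x^2 - 4*x) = (x - 5)^2*(x - 4)*(x + 1)*(x)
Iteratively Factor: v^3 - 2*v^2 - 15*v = (v)*(v^2 - 2*v - 15) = v*(v + 3)*(v - 5)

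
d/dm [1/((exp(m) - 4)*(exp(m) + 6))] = -2*(exp(m) + 1)*exp(m)/(exp(4*m) + 4*exp(3*m) - 44*exp(2*m) - 96*exp(m) + 576)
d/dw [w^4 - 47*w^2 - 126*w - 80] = 4*w^3 - 94*w - 126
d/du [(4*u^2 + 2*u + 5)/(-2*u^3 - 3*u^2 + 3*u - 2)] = (8*u^4 + 8*u^3 + 48*u^2 + 14*u - 19)/(4*u^6 + 12*u^5 - 3*u^4 - 10*u^3 + 21*u^2 - 12*u + 4)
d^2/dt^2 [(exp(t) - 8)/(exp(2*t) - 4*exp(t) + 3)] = (exp(4*t) - 28*exp(3*t) + 78*exp(2*t) - 20*exp(t) - 87)*exp(t)/(exp(6*t) - 12*exp(5*t) + 57*exp(4*t) - 136*exp(3*t) + 171*exp(2*t) - 108*exp(t) + 27)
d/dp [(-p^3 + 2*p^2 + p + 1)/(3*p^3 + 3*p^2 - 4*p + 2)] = (-9*p^4 + 2*p^3 - 26*p^2 + 2*p + 6)/(9*p^6 + 18*p^5 - 15*p^4 - 12*p^3 + 28*p^2 - 16*p + 4)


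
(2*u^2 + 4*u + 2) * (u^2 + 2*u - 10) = 2*u^4 + 8*u^3 - 10*u^2 - 36*u - 20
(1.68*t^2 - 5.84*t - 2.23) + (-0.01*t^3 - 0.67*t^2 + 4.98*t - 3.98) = -0.01*t^3 + 1.01*t^2 - 0.859999999999999*t - 6.21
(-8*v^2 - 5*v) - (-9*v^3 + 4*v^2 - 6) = 9*v^3 - 12*v^2 - 5*v + 6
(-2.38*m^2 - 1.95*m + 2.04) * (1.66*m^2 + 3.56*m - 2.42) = -3.9508*m^4 - 11.7098*m^3 + 2.204*m^2 + 11.9814*m - 4.9368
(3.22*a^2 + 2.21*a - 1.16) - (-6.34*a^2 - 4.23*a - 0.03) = 9.56*a^2 + 6.44*a - 1.13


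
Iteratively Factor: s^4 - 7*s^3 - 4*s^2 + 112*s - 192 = (s - 3)*(s^3 - 4*s^2 - 16*s + 64) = (s - 3)*(s + 4)*(s^2 - 8*s + 16) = (s - 4)*(s - 3)*(s + 4)*(s - 4)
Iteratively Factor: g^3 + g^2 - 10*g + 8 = (g - 1)*(g^2 + 2*g - 8) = (g - 1)*(g + 4)*(g - 2)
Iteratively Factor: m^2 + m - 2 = (m - 1)*(m + 2)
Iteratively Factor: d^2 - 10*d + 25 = (d - 5)*(d - 5)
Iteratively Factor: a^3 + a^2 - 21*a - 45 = (a - 5)*(a^2 + 6*a + 9) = (a - 5)*(a + 3)*(a + 3)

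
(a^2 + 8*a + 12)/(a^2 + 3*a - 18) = (a + 2)/(a - 3)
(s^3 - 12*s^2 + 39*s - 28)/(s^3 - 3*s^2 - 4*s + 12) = (s^3 - 12*s^2 + 39*s - 28)/(s^3 - 3*s^2 - 4*s + 12)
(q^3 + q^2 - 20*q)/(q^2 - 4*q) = q + 5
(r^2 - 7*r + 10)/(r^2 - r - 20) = (r - 2)/(r + 4)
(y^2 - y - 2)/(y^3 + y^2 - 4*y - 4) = 1/(y + 2)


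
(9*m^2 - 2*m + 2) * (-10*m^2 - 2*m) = -90*m^4 + 2*m^3 - 16*m^2 - 4*m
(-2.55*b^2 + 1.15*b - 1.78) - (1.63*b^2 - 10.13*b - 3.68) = -4.18*b^2 + 11.28*b + 1.9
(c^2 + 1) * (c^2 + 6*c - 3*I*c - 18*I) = c^4 + 6*c^3 - 3*I*c^3 + c^2 - 18*I*c^2 + 6*c - 3*I*c - 18*I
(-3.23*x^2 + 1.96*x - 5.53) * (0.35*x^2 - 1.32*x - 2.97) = -1.1305*x^4 + 4.9496*x^3 + 5.0704*x^2 + 1.4784*x + 16.4241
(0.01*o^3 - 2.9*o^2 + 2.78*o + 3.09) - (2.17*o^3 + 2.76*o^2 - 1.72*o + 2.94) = -2.16*o^3 - 5.66*o^2 + 4.5*o + 0.15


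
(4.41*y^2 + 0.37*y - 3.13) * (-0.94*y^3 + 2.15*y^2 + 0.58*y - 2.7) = -4.1454*y^5 + 9.1337*y^4 + 6.2955*y^3 - 18.4219*y^2 - 2.8144*y + 8.451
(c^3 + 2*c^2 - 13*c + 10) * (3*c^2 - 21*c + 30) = 3*c^5 - 15*c^4 - 51*c^3 + 363*c^2 - 600*c + 300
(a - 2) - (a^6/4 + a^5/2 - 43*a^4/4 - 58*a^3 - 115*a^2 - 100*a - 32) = -a^6/4 - a^5/2 + 43*a^4/4 + 58*a^3 + 115*a^2 + 101*a + 30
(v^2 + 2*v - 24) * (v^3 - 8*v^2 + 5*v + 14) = v^5 - 6*v^4 - 35*v^3 + 216*v^2 - 92*v - 336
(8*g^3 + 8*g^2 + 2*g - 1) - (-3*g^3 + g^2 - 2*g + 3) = 11*g^3 + 7*g^2 + 4*g - 4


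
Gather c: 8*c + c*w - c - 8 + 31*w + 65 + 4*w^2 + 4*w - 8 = c*(w + 7) + 4*w^2 + 35*w + 49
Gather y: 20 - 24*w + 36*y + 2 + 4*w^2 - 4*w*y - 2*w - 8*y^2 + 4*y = 4*w^2 - 26*w - 8*y^2 + y*(40 - 4*w) + 22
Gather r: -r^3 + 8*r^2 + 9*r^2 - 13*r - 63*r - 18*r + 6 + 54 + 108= -r^3 + 17*r^2 - 94*r + 168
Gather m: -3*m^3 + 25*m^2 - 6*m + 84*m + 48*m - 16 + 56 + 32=-3*m^3 + 25*m^2 + 126*m + 72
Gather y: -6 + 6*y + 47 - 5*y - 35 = y + 6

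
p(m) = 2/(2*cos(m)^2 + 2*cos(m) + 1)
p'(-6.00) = 0.14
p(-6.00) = 0.42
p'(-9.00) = 1.93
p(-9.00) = 2.39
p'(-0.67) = -0.44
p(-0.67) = 0.53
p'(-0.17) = -0.08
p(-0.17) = 0.41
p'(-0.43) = -0.24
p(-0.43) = 0.45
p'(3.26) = 0.48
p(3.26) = 2.03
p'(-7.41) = -1.35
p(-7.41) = 0.90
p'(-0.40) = -0.21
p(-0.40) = 0.44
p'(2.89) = -1.06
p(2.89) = 2.13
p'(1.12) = 1.33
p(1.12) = 0.89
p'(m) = 2*(4*sin(m)*cos(m) + 2*sin(m))/(2*cos(m)^2 + 2*cos(m) + 1)^2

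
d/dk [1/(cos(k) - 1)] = sin(k)/(cos(k) - 1)^2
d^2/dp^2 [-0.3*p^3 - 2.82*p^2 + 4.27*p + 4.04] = -1.8*p - 5.64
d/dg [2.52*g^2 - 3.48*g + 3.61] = 5.04*g - 3.48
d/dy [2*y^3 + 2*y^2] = 2*y*(3*y + 2)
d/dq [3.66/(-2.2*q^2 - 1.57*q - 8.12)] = (16.104*q + 5.7462)/(2.2*q^2 + 1.57*q + 8.12)^2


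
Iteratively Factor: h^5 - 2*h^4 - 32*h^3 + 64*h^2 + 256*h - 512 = (h - 2)*(h^4 - 32*h^2 + 256) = (h - 2)*(h + 4)*(h^3 - 4*h^2 - 16*h + 64) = (h - 2)*(h + 4)^2*(h^2 - 8*h + 16) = (h - 4)*(h - 2)*(h + 4)^2*(h - 4)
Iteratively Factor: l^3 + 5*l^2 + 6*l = (l + 3)*(l^2 + 2*l) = l*(l + 3)*(l + 2)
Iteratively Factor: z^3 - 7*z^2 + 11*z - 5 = (z - 5)*(z^2 - 2*z + 1) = (z - 5)*(z - 1)*(z - 1)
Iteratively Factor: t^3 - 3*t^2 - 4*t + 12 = (t + 2)*(t^2 - 5*t + 6) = (t - 2)*(t + 2)*(t - 3)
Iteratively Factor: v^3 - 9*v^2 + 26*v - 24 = (v - 4)*(v^2 - 5*v + 6) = (v - 4)*(v - 3)*(v - 2)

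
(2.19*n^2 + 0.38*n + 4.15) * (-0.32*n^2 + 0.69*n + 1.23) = -0.7008*n^4 + 1.3895*n^3 + 1.6279*n^2 + 3.3309*n + 5.1045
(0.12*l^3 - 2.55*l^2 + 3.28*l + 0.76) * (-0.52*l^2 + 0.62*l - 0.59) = -0.0624*l^5 + 1.4004*l^4 - 3.3574*l^3 + 3.1429*l^2 - 1.464*l - 0.4484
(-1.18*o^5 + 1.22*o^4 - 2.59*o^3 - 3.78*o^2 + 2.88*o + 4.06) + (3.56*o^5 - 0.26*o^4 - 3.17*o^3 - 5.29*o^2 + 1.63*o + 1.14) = 2.38*o^5 + 0.96*o^4 - 5.76*o^3 - 9.07*o^2 + 4.51*o + 5.2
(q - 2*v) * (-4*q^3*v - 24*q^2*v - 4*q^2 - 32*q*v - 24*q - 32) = -4*q^4*v + 8*q^3*v^2 - 24*q^3*v - 4*q^3 + 48*q^2*v^2 - 24*q^2*v - 24*q^2 + 64*q*v^2 + 48*q*v - 32*q + 64*v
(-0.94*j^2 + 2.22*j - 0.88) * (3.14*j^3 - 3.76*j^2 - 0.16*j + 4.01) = -2.9516*j^5 + 10.5052*j^4 - 10.96*j^3 - 0.8158*j^2 + 9.043*j - 3.5288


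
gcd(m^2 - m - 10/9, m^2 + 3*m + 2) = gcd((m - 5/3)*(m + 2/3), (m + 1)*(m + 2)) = 1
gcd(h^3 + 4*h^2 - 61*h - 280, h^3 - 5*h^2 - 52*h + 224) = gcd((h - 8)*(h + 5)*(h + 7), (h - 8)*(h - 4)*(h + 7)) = h^2 - h - 56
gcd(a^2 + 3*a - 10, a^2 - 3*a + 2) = a - 2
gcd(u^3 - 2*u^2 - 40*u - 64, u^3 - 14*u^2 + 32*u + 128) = u^2 - 6*u - 16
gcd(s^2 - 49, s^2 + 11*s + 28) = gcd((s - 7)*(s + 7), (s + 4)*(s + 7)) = s + 7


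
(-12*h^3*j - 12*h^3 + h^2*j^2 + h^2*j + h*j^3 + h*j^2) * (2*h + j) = -24*h^4*j - 24*h^4 - 10*h^3*j^2 - 10*h^3*j + 3*h^2*j^3 + 3*h^2*j^2 + h*j^4 + h*j^3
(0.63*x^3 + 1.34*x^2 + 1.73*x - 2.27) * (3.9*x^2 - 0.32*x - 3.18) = 2.457*x^5 + 5.0244*x^4 + 4.3148*x^3 - 13.6678*x^2 - 4.775*x + 7.2186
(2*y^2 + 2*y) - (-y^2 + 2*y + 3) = 3*y^2 - 3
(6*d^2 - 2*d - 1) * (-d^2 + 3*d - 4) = -6*d^4 + 20*d^3 - 29*d^2 + 5*d + 4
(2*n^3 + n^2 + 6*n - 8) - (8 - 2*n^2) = 2*n^3 + 3*n^2 + 6*n - 16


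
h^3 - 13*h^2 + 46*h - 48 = (h - 8)*(h - 3)*(h - 2)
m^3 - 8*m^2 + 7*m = m*(m - 7)*(m - 1)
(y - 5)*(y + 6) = y^2 + y - 30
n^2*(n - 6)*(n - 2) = n^4 - 8*n^3 + 12*n^2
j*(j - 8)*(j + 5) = j^3 - 3*j^2 - 40*j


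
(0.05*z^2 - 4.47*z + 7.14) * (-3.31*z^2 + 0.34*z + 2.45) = -0.1655*z^4 + 14.8127*z^3 - 25.0307*z^2 - 8.5239*z + 17.493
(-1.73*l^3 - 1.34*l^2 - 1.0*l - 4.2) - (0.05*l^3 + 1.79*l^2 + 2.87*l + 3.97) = -1.78*l^3 - 3.13*l^2 - 3.87*l - 8.17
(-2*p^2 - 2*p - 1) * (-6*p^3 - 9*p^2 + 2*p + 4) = 12*p^5 + 30*p^4 + 20*p^3 - 3*p^2 - 10*p - 4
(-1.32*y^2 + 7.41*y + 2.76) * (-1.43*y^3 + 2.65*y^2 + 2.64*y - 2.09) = 1.8876*y^5 - 14.0943*y^4 + 12.2049*y^3 + 29.6352*y^2 - 8.2005*y - 5.7684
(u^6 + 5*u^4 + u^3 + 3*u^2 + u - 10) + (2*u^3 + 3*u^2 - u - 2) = u^6 + 5*u^4 + 3*u^3 + 6*u^2 - 12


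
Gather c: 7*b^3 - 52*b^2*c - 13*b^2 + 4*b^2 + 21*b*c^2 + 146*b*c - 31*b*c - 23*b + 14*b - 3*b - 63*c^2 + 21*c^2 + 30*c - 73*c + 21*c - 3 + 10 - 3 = 7*b^3 - 9*b^2 - 12*b + c^2*(21*b - 42) + c*(-52*b^2 + 115*b - 22) + 4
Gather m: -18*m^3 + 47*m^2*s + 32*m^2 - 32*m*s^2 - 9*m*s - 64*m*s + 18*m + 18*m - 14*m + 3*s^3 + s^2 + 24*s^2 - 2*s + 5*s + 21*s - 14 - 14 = -18*m^3 + m^2*(47*s + 32) + m*(-32*s^2 - 73*s + 22) + 3*s^3 + 25*s^2 + 24*s - 28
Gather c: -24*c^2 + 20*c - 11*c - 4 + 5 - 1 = -24*c^2 + 9*c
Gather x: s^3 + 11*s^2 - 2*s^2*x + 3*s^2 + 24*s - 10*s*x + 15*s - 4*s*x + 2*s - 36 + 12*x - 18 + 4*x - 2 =s^3 + 14*s^2 + 41*s + x*(-2*s^2 - 14*s + 16) - 56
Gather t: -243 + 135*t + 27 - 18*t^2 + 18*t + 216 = -18*t^2 + 153*t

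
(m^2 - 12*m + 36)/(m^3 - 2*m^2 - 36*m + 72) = (m - 6)/(m^2 + 4*m - 12)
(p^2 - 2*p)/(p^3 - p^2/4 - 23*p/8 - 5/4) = 8*p/(8*p^2 + 14*p + 5)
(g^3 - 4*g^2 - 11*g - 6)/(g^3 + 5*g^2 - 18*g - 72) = (g^3 - 4*g^2 - 11*g - 6)/(g^3 + 5*g^2 - 18*g - 72)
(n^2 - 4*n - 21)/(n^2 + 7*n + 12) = (n - 7)/(n + 4)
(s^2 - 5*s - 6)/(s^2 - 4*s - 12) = (s + 1)/(s + 2)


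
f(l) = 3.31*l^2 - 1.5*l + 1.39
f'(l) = 6.62*l - 1.5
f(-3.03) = 36.32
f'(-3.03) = -21.56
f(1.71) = 8.50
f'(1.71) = 9.82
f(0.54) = 1.55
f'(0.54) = 2.07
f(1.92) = 10.71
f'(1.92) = 11.21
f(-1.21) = 8.05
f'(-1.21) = -9.51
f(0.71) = 1.99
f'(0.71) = 3.20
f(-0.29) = 2.10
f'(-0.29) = -3.42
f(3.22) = 30.88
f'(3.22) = 19.82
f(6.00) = 111.55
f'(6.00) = 38.22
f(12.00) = 460.03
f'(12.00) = 77.94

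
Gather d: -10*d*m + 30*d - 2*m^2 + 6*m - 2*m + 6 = d*(30 - 10*m) - 2*m^2 + 4*m + 6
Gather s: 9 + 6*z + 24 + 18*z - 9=24*z + 24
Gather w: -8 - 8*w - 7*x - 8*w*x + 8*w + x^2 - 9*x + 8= -8*w*x + x^2 - 16*x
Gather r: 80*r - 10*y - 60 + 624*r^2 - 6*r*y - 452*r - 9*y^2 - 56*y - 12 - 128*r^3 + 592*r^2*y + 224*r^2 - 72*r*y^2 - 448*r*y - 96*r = -128*r^3 + r^2*(592*y + 848) + r*(-72*y^2 - 454*y - 468) - 9*y^2 - 66*y - 72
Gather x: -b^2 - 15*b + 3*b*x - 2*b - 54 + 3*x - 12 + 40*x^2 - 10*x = -b^2 - 17*b + 40*x^2 + x*(3*b - 7) - 66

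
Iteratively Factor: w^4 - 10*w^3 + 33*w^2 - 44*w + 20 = (w - 2)*(w^3 - 8*w^2 + 17*w - 10) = (w - 2)*(w - 1)*(w^2 - 7*w + 10) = (w - 5)*(w - 2)*(w - 1)*(w - 2)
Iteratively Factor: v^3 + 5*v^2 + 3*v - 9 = (v - 1)*(v^2 + 6*v + 9) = (v - 1)*(v + 3)*(v + 3)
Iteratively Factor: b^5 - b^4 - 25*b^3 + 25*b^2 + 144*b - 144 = (b - 1)*(b^4 - 25*b^2 + 144) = (b - 3)*(b - 1)*(b^3 + 3*b^2 - 16*b - 48) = (b - 4)*(b - 3)*(b - 1)*(b^2 + 7*b + 12) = (b - 4)*(b - 3)*(b - 1)*(b + 3)*(b + 4)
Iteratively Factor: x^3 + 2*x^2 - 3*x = (x + 3)*(x^2 - x) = x*(x + 3)*(x - 1)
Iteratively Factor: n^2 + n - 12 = (n - 3)*(n + 4)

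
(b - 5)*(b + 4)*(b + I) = b^3 - b^2 + I*b^2 - 20*b - I*b - 20*I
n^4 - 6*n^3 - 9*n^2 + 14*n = n*(n - 7)*(n - 1)*(n + 2)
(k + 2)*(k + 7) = k^2 + 9*k + 14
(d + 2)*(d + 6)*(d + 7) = d^3 + 15*d^2 + 68*d + 84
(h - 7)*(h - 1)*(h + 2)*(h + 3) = h^4 - 3*h^3 - 27*h^2 - 13*h + 42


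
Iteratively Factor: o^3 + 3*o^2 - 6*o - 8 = (o + 4)*(o^2 - o - 2) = (o - 2)*(o + 4)*(o + 1)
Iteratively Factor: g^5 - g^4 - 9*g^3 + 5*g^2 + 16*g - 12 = (g - 1)*(g^4 - 9*g^2 - 4*g + 12) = (g - 1)*(g + 2)*(g^3 - 2*g^2 - 5*g + 6) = (g - 1)*(g + 2)^2*(g^2 - 4*g + 3) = (g - 3)*(g - 1)*(g + 2)^2*(g - 1)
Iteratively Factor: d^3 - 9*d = (d - 3)*(d^2 + 3*d) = (d - 3)*(d + 3)*(d)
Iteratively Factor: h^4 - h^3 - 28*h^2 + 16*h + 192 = (h - 4)*(h^3 + 3*h^2 - 16*h - 48) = (h - 4)*(h + 4)*(h^2 - h - 12) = (h - 4)^2*(h + 4)*(h + 3)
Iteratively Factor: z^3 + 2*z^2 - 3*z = (z - 1)*(z^2 + 3*z) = z*(z - 1)*(z + 3)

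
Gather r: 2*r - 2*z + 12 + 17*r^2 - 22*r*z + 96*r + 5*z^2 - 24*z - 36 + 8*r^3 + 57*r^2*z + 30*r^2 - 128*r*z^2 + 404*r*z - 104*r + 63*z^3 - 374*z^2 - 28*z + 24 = 8*r^3 + r^2*(57*z + 47) + r*(-128*z^2 + 382*z - 6) + 63*z^3 - 369*z^2 - 54*z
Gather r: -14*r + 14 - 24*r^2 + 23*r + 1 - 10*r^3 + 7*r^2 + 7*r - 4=-10*r^3 - 17*r^2 + 16*r + 11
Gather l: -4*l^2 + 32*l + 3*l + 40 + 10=-4*l^2 + 35*l + 50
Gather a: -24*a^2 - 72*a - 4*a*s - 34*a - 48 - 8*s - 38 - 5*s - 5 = -24*a^2 + a*(-4*s - 106) - 13*s - 91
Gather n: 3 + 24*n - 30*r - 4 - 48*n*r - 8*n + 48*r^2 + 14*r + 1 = n*(16 - 48*r) + 48*r^2 - 16*r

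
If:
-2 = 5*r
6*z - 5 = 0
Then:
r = -2/5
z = 5/6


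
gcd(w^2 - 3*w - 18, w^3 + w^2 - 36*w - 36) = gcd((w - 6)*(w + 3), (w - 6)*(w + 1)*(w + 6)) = w - 6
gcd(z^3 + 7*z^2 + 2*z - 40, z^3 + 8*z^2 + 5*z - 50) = z^2 + 3*z - 10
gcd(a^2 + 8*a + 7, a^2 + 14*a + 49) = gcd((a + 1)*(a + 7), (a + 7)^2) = a + 7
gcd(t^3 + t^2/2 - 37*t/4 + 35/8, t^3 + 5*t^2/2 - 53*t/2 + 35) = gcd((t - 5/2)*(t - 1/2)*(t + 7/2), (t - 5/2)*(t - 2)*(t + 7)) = t - 5/2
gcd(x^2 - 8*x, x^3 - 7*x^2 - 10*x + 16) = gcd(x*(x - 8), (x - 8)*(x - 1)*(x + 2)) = x - 8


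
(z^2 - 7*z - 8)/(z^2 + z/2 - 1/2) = 2*(z - 8)/(2*z - 1)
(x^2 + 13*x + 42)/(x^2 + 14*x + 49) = (x + 6)/(x + 7)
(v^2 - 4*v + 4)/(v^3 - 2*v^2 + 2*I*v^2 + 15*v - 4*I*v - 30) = (v - 2)/(v^2 + 2*I*v + 15)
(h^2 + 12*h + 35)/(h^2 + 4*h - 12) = (h^2 + 12*h + 35)/(h^2 + 4*h - 12)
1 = 1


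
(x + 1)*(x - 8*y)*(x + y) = x^3 - 7*x^2*y + x^2 - 8*x*y^2 - 7*x*y - 8*y^2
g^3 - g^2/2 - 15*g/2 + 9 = (g - 2)*(g - 3/2)*(g + 3)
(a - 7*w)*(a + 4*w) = a^2 - 3*a*w - 28*w^2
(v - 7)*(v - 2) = v^2 - 9*v + 14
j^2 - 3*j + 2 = (j - 2)*(j - 1)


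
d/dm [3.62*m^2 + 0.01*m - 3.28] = 7.24*m + 0.01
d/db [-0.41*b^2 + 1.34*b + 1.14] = 1.34 - 0.82*b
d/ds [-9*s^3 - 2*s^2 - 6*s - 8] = -27*s^2 - 4*s - 6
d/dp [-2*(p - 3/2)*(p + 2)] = -4*p - 1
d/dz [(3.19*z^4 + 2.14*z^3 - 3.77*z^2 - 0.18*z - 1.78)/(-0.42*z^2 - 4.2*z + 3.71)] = (-2.6796*z^5 - 41.0928*z^4 + 29.3636*z^3 + 39.5766*z^2 - 29.4686*z - 8.1438)/(0.1764*z^4 + 3.528*z^3 + 14.5236*z^2 - 31.164*z + 13.7641)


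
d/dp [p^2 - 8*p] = 2*p - 8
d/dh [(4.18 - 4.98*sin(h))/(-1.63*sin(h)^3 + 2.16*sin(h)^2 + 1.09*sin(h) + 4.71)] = (-16.2348*sin(h)^3 + 31.197*sin(h)^2 - 18.0576*sin(h) - 28.012)*cos(h)/(2.6569*sin(h)^6 - 7.0416*sin(h)^5 + 1.1122*sin(h)^4 - 10.6458*sin(h)^3 + 21.5353*sin(h)^2 + 10.2678*sin(h) + 22.1841)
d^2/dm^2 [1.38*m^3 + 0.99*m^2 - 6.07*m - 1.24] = 8.28*m + 1.98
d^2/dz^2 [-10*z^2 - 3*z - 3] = -20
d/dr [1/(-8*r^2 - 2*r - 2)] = (8*r + 1)/(2*(4*r^2 + r + 1)^2)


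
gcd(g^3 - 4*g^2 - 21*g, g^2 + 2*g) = g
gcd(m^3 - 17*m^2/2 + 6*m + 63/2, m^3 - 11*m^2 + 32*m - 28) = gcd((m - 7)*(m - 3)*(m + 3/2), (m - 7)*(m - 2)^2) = m - 7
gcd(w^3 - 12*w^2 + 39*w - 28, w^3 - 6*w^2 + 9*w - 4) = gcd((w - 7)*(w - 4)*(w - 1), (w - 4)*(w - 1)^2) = w^2 - 5*w + 4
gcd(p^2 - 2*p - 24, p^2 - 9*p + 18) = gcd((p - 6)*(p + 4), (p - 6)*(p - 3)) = p - 6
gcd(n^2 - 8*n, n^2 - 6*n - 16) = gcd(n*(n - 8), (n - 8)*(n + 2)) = n - 8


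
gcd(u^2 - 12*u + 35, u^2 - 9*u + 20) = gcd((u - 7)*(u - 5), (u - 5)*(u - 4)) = u - 5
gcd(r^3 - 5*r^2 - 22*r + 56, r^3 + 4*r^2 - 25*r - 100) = r + 4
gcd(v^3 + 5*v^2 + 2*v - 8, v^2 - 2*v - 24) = v + 4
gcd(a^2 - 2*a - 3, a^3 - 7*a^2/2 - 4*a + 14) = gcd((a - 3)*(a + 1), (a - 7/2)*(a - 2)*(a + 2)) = 1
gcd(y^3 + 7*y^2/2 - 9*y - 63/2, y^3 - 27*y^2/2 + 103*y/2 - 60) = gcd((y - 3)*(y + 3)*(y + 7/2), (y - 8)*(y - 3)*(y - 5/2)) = y - 3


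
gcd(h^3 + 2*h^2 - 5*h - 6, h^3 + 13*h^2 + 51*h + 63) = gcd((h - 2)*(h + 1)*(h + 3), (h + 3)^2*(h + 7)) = h + 3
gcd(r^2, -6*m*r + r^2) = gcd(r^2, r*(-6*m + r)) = r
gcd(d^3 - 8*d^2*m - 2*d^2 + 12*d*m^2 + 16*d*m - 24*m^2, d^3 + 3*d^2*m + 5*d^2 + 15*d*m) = 1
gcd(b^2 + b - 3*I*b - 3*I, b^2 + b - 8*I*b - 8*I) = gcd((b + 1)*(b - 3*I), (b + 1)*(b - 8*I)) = b + 1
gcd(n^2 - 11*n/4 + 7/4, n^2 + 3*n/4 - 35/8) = n - 7/4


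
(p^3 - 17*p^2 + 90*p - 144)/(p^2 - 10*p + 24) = (p^2 - 11*p + 24)/(p - 4)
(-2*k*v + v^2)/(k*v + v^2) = (-2*k + v)/(k + v)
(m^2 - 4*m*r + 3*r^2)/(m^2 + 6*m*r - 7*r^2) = (m - 3*r)/(m + 7*r)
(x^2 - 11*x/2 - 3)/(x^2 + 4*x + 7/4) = 2*(x - 6)/(2*x + 7)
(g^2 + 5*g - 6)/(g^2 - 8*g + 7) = (g + 6)/(g - 7)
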